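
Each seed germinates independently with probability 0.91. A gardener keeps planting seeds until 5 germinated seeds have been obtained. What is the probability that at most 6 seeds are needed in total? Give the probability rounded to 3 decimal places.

Finishing within 6 seeds ⇔ at least 5 successes in the first 6. With X ~ Binomial(6, 0.91), P(Y ≤ 6) = 1 − P(X ≤ 4).
  k=0: C(6,0)·0.91^0·0.09^6 = 0.00000
  k=1: C(6,1)·0.91^1·0.09^5 = 0.00003
  k=2: C(6,2)·0.91^2·0.09^4 = 0.00081
  k=3: C(6,3)·0.91^3·0.09^3 = 0.01099
  k=4: C(6,4)·0.91^4·0.09^2 = 0.08332
1 − 0.09515 = 0.90485

0.905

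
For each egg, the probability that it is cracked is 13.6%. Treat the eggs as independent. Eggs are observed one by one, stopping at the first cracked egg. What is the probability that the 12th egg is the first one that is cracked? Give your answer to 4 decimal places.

Geometric (trials to first success), p = 0.136.
P(Y = 12) = (1−p)^11 · p = 0.20029 · 0.136 = 0.027239

0.0272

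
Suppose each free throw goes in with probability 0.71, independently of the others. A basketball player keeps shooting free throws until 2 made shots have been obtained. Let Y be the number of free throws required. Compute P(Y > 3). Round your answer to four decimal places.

Needing more than 3 free throws ⇔ fewer than 2 successes in the first 3. With X ~ Binomial(3, 0.71), P(Y > 3) = P(X ≤ 1).
  k=0: C(3,0)·0.71^0·0.29^3 = 0.024389
  k=1: C(3,1)·0.71^1·0.29^2 = 0.179133
P(X ≤ 1) = 0.203522

0.2035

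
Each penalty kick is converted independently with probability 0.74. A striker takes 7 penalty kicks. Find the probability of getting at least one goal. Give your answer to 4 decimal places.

P(at least one) = 1 − P(none) = 1 − (1 − 0.74)^7
= 1 − 0.000080 = 0.999920

0.9999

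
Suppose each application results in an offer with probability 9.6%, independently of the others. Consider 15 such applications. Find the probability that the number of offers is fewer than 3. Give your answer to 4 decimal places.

0.8311

X ~ Binomial(15, 0.096); P(X ≤ 2) = Σ C(15,k) p^k (1−p)^(15−k) over k:
  k=0: C(15,0)·0.096^0·0.904^15 = 0.220053
  k=1: C(15,1)·0.096^1·0.904^14 = 0.350526
  k=2: C(15,2)·0.096^2·0.904^13 = 0.260568
Total = 0.831147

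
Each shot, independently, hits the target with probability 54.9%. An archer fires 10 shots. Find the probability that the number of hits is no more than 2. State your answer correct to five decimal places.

0.02780

X ~ Binomial(10, 0.549); P(X ≤ 2) = Σ C(10,k) p^k (1−p)^(10−k) over k:
  k=0: C(10,0)·0.549^0·0.451^10 = 0.0003481
  k=1: C(10,1)·0.549^1·0.451^9 = 0.0042380
  k=2: C(10,2)·0.549^2·0.451^8 = 0.0232150
Total = 0.0278012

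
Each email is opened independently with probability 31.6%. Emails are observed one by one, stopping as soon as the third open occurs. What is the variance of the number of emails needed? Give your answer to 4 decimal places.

20.5496

Y = total emails until the third success; negative binomial with r=3, p=0.316.
Var(Y) = r(1−p)/p² = 3·0.684 / 0.316² = 20.549591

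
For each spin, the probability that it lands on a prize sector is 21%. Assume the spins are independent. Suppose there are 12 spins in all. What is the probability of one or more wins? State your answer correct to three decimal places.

0.941

P(at least one) = 1 − P(none) = 1 − (1 − 0.21)^12
= 1 − 0.05909 = 0.94091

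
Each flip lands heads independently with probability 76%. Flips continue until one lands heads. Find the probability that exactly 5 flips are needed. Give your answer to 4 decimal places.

Geometric (trials to first success), p = 0.76.
P(Y = 5) = (1−p)^4 · p = 0.0033178 · 0.76 = 0.002521

0.0025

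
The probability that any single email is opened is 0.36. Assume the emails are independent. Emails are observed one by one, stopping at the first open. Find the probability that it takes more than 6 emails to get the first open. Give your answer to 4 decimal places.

0.0687

Y = number of emails to the first success; geometric, p = 0.36.
P(Y > 6) = P(first 6 all fail) = (1−p)^6 = 0.068719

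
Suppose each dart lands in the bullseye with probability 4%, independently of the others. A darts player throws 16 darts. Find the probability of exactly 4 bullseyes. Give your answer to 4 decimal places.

X ~ Binomial(n=16, p=0.04).
P(X=4) = C(16,4) · p^4 · (1−p)^12
= 1820 · 2.56e-06 · 0.61271 = 0.002855

0.0029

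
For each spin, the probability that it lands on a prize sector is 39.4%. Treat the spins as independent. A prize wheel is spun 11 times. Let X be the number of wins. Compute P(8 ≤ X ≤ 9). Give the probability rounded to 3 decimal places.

X ~ Binomial(11, 0.394); P(8 ≤ X ≤ 9) = Σ C(11,k) p^k (1−p)^(11−k) over k:
  k=8: C(11,8)·0.394^8·0.606^3 = 0.02132
  k=9: C(11,9)·0.394^9·0.606^2 = 0.00462
Total = 0.02595

0.026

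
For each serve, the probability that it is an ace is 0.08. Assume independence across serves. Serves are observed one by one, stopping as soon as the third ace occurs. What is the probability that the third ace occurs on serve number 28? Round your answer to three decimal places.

Y = trial on which the third success occurs; negative binomial, r=3, p=0.08.
P(Y=28) = C(27,2) · p^3 · (1−p)^25
= 351 · 0.000512 · 0.12436 = 0.02235

0.022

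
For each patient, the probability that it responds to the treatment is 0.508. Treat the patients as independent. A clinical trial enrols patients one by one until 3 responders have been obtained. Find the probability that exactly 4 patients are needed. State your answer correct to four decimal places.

Y = trial on which the third success occurs; negative binomial, r=3, p=0.508.
P(Y=4) = C(3,2) · p^3 · (1−p)^1
= 3 · 0.1311 · 0.492 = 0.193498

0.1935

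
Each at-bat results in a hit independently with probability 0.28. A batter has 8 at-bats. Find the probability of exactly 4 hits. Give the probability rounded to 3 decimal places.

0.116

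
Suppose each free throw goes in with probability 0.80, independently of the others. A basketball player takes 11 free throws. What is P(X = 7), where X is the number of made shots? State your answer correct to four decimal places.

X ~ Binomial(n=11, p=0.80).
P(X=7) = C(11,7) · p^7 · (1−p)^4
= 330 · 0.20972 · 0.0016 = 0.110730

0.1107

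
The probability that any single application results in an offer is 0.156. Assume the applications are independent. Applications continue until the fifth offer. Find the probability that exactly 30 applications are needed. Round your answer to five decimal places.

0.03161

Y = trial on which the fifth success occurs; negative binomial, r=5, p=0.156.
P(Y=30) = C(29,4) · p^5 · (1−p)^25
= 23751 · 9.239e-05 · 0.014407 = 0.0316130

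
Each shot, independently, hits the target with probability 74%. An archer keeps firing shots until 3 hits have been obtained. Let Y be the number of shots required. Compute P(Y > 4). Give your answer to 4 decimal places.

0.2787

Needing more than 4 shots ⇔ fewer than 3 successes in the first 4. With X ~ Binomial(4, 0.74), P(Y > 4) = P(X ≤ 2).
  k=0: C(4,0)·0.74^0·0.26^4 = 0.004570
  k=1: C(4,1)·0.74^1·0.26^3 = 0.052025
  k=2: C(4,2)·0.74^2·0.26^2 = 0.222107
P(X ≤ 2) = 0.278701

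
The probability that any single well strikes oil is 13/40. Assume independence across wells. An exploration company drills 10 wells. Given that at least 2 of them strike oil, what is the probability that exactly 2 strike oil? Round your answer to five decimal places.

X ~ Binomial(10, 0.325). Want P(X=2 | X≥2) = P(X=2) / P(X≥2).
P(X=2) = C(10,2)·0.325^2·0.675^8 = 0.2048375
P(X≥2) = 1 − 0.0196353 − 0.0945404 = 0.8858243
Ratio = 0.2048375 / 0.8858243 = 0.2312394

0.23124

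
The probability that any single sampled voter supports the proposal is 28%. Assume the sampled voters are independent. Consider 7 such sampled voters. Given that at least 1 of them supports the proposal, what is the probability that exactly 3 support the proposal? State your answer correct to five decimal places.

0.22950

X ~ Binomial(7, 0.28). Want P(X=3 | X≥1) = P(X=3) / P(X≥1).
P(X=3) = C(7,3)·0.28^3·0.72^4 = 0.2064772
P(X≥1) = 1 − 0.1003061 = 0.8996939
Ratio = 0.2064772 / 0.8996939 = 0.2294972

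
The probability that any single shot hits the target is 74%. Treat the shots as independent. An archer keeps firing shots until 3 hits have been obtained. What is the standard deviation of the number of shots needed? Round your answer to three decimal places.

Y = total shots until the third success; negative binomial with r=3, p=0.74.
SD(Y) = √[r(1−p)/p²] = √(1.42440) = 1.19348

1.193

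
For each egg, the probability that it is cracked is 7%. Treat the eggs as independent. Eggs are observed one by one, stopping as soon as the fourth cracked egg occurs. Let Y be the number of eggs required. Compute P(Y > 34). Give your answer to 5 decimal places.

Needing more than 34 eggs ⇔ fewer than 4 successes in the first 34. With X ~ Binomial(34, 0.07), P(Y > 34) = P(X ≤ 3).
  k=0: C(34,0)·0.07^0·0.93^34 = 0.0848048
  k=1: C(34,1)·0.07^1·0.93^33 = 0.2170272
  k=2: C(34,2)·0.07^2·0.93^32 = 0.2695338
  k=3: C(34,3)·0.07^3·0.93^31 = 0.2163999
P(X ≤ 3) = 0.7877658

0.78777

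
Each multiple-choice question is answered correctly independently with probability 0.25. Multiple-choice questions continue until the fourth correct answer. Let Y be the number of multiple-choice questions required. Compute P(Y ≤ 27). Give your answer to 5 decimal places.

Finishing within 27 multiple-choice questions ⇔ at least 4 successes in the first 27. With X ~ Binomial(27, 0.25), P(Y ≤ 27) = 1 − P(X ≤ 3).
  k=0: C(27,0)·0.25^0·0.75^27 = 0.0004233
  k=1: C(27,1)·0.25^1·0.75^26 = 0.0038098
  k=2: C(27,2)·0.25^2·0.75^25 = 0.0165089
  k=3: C(27,3)·0.25^3·0.75^24 = 0.0458581
1 − 0.0666001 = 0.9333999

0.93340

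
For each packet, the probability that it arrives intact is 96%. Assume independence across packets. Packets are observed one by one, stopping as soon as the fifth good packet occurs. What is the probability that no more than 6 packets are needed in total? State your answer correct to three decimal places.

Finishing within 6 packets ⇔ at least 5 successes in the first 6. With X ~ Binomial(6, 0.96), P(Y ≤ 6) = 1 − P(X ≤ 4).
  k=0: C(6,0)·0.96^0·0.04^6 = 0.00000
  k=1: C(6,1)·0.96^1·0.04^5 = 0.00000
  k=2: C(6,2)·0.96^2·0.04^4 = 0.00004
  k=3: C(6,3)·0.96^3·0.04^3 = 0.00113
  k=4: C(6,4)·0.96^4·0.04^2 = 0.02038
1 − 0.02155 = 0.97845

0.978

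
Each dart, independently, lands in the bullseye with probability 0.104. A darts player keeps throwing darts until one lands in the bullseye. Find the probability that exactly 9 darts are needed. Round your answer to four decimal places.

0.0432

Geometric (trials to first success), p = 0.104.
P(Y = 9) = (1−p)^8 · p = 0.4154 · 0.104 = 0.043201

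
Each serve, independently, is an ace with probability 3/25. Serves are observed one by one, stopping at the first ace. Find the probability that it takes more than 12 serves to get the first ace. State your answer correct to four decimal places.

0.2157

Y = number of serves to the first success; geometric, p = 0.12.
P(Y > 12) = P(first 12 all fail) = (1−p)^12 = 0.215671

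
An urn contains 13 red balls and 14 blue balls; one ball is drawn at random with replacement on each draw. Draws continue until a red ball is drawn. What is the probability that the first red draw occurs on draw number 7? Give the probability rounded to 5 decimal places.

0.00936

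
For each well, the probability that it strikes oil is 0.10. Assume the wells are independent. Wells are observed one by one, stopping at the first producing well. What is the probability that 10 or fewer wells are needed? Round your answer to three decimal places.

Y = number of wells to the first success; geometric, p = 0.10.
P(Y ≤ 10) = 1 − (1−p)^10 = 1 − 0.34868 = 0.65132

0.651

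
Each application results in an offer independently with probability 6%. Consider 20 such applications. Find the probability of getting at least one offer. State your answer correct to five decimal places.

0.70989

P(at least one) = 1 − P(none) = 1 − (1 − 0.06)^20
= 1 − 0.2901062 = 0.7098938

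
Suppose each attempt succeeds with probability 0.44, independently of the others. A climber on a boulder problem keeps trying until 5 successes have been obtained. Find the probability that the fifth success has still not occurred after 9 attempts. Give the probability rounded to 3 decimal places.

0.645

Needing more than 9 attempts ⇔ fewer than 5 successes in the first 9. With X ~ Binomial(9, 0.44), P(Y > 9) = P(X ≤ 4).
  k=0: C(9,0)·0.44^0·0.56^9 = 0.00542
  k=1: C(9,1)·0.44^1·0.56^8 = 0.03830
  k=2: C(9,2)·0.44^2·0.56^7 = 0.12037
  k=3: C(9,3)·0.44^3·0.56^6 = 0.22068
  k=4: C(9,4)·0.44^4·0.56^5 = 0.26009
P(X ≤ 4) = 0.64486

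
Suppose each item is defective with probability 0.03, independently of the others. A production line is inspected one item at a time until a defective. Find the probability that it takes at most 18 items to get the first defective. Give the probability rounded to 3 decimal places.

0.422

Y = number of items to the first success; geometric, p = 0.03.
P(Y ≤ 18) = 1 − (1−p)^18 = 1 − 0.57795 = 0.42205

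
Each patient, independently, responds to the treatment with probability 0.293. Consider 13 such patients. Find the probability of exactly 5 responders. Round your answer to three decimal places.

0.173

X ~ Binomial(n=13, p=0.293).
P(X=5) = C(13,5) · p^5 · (1−p)^8
= 1287 · 0.0021594 · 0.062425 = 0.17349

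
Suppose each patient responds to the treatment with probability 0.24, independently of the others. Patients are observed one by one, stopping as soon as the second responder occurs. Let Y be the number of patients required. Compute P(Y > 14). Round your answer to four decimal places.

0.1163

Needing more than 14 patients ⇔ fewer than 2 successes in the first 14. With X ~ Binomial(14, 0.24), P(Y > 14) = P(X ≤ 1).
  k=0: C(14,0)·0.24^0·0.76^14 = 0.021448
  k=1: C(14,1)·0.24^1·0.76^13 = 0.094823
P(X ≤ 1) = 0.116272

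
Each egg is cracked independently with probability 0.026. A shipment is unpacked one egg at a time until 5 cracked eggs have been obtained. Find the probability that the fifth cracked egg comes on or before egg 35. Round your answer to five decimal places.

Finishing within 35 eggs ⇔ at least 5 successes in the first 35. With X ~ Binomial(35, 0.026), P(Y ≤ 35) = 1 − P(X ≤ 4).
  k=0: C(35,0)·0.026^0·0.974^35 = 0.3977072
  k=1: C(35,1)·0.026^1·0.974^34 = 0.3715745
  k=2: C(35,2)·0.026^2·0.974^33 = 0.1686201
  k=3: C(35,3)·0.026^3·0.974^32 = 0.0495127
  k=4: C(35,4)·0.026^4·0.974^31 = 0.0105735
1 − 0.9979880 = 0.0020120

0.00201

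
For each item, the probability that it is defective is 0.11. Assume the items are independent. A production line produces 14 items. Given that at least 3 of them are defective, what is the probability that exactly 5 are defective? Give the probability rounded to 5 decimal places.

X ~ Binomial(14, 0.11). Want P(X=5 | X≥3) = P(X=5) / P(X≥3).
P(X=5) = C(14,5)·0.11^5·0.89^9 = 0.0112963
P(X≥3) = 1 − 0.1956411 − 0.3385250 − 0.2719611 = 0.1938727
Ratio = 0.0112963 / 0.1938727 = 0.0582668

0.05827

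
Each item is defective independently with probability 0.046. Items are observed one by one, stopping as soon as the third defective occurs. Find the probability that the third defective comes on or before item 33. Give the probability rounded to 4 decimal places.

Finishing within 33 items ⇔ at least 3 successes in the first 33. With X ~ Binomial(33, 0.046), P(Y ≤ 33) = 1 − P(X ≤ 2).
  k=0: C(33,0)·0.046^0·0.954^33 = 0.211396
  k=1: C(33,1)·0.046^1·0.954^32 = 0.336372
  k=2: C(33,2)·0.046^2·0.954^31 = 0.259507
1 − 0.807275 = 0.192725

0.1927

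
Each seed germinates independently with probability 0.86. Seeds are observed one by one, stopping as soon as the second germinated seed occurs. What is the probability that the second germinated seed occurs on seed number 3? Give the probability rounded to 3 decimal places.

0.207

Y = trial on which the second success occurs; negative binomial, r=2, p=0.86.
P(Y=3) = C(2,1) · p^2 · (1−p)^1
= 2 · 0.7396 · 0.14 = 0.20709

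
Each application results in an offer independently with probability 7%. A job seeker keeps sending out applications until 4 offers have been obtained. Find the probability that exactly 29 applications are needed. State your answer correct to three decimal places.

Y = trial on which the fourth success occurs; negative binomial, r=4, p=0.07.
P(Y=29) = C(28,3) · p^4 · (1−p)^25
= 3276 · 2.401e-05 · 0.16296 = 0.01282

0.013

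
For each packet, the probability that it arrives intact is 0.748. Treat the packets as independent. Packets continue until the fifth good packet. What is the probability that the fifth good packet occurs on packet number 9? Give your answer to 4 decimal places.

Y = trial on which the fifth success occurs; negative binomial, r=5, p=0.748.
P(Y=9) = C(8,4) · p^5 · (1−p)^4
= 70 · 0.23416 · 0.0040328 = 0.066101

0.0661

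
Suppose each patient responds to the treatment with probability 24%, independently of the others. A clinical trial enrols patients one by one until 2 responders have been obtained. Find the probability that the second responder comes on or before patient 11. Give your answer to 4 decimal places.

0.7814

Finishing within 11 patients ⇔ at least 2 successes in the first 11. With X ~ Binomial(11, 0.24), P(Y ≤ 11) = 1 − P(X ≤ 1).
  k=0: C(11,0)·0.24^0·0.76^11 = 0.048860
  k=1: C(11,1)·0.24^1·0.76^10 = 0.169723
1 − 0.218582 = 0.781418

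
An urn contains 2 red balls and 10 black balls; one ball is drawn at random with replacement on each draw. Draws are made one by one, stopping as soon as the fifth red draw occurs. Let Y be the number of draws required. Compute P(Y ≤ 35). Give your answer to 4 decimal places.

0.7157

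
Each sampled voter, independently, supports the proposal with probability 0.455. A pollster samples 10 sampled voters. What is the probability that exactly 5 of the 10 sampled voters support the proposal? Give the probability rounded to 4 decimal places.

X ~ Binomial(n=10, p=0.455).
P(X=5) = C(10,5) · p^5 · (1−p)^5
= 252 · 0.019501 · 0.048082 = 0.236287

0.2363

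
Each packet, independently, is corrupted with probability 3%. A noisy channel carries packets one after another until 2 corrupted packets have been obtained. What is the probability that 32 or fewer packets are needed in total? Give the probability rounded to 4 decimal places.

Finishing within 32 packets ⇔ at least 2 successes in the first 32. With X ~ Binomial(32, 0.03), P(Y ≤ 32) = 1 − P(X ≤ 1).
  k=0: C(32,0)·0.03^0·0.97^32 = 0.377308
  k=1: C(32,1)·0.03^1·0.97^31 = 0.373418
1 − 0.750725 = 0.249275

0.2493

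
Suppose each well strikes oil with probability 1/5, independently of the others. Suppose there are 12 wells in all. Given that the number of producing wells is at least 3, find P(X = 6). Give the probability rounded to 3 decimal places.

0.035

X ~ Binomial(12, 0.20). Want P(X=6 | X≥3) = P(X=6) / P(X≥3).
P(X=6) = C(12,6)·0.20^6·0.80^6 = 0.01550
P(X≥3) = 1 − 0.06872 − 0.20616 − 0.28347 = 0.44165
Ratio = 0.01550 / 0.44165 = 0.03510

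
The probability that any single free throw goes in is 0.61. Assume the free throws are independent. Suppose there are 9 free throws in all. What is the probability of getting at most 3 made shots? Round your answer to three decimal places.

X ~ Binomial(9, 0.61); P(X ≤ 3) = Σ C(9,k) p^k (1−p)^(9−k) over k:
  k=0: C(9,0)·0.61^0·0.39^9 = 0.00021
  k=1: C(9,1)·0.61^1·0.39^8 = 0.00294
  k=2: C(9,2)·0.61^2·0.39^7 = 0.01838
  k=3: C(9,3)·0.61^3·0.39^6 = 0.06709
Total = 0.08862

0.089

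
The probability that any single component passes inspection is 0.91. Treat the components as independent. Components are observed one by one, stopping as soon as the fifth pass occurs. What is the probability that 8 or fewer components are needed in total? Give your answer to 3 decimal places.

Finishing within 8 components ⇔ at least 5 successes in the first 8. With X ~ Binomial(8, 0.91), P(Y ≤ 8) = 1 − P(X ≤ 4).
  k=0: C(8,0)·0.91^0·0.09^8 = 0.00000
  k=1: C(8,1)·0.91^1·0.09^7 = 0.00000
  k=2: C(8,2)·0.91^2·0.09^6 = 0.00001
  k=3: C(8,3)·0.91^3·0.09^5 = 0.00025
  k=4: C(8,4)·0.91^4·0.09^4 = 0.00315
1 − 0.00341 = 0.99659

0.997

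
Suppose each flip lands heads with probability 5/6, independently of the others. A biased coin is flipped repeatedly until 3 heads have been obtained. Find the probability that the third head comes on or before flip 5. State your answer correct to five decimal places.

Finishing within 5 flips ⇔ at least 3 successes in the first 5. With X ~ Binomial(5, 0.833333), P(Y ≤ 5) = 1 − P(X ≤ 2).
  k=0: C(5,0)·0.833333^0·0.166667^5 = 0.0001286
  k=1: C(5,1)·0.833333^1·0.166667^4 = 0.0032150
  k=2: C(5,2)·0.833333^2·0.166667^3 = 0.0321502
1 − 0.0354938 = 0.9645062

0.96451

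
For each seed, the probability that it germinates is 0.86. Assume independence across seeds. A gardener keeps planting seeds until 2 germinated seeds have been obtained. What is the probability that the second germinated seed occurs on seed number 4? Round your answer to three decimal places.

Y = trial on which the second success occurs; negative binomial, r=2, p=0.86.
P(Y=4) = C(3,1) · p^2 · (1−p)^2
= 3 · 0.7396 · 0.0196 = 0.04349

0.043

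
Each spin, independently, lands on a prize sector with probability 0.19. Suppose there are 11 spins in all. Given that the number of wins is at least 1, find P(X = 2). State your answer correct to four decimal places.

X ~ Binomial(11, 0.19). Want P(X=2 | X≥1) = P(X=2) / P(X≥1).
P(X=2) = C(11,2)·0.19^2·0.81^9 = 0.298013
P(X≥1) = 1 − 0.098477 = 0.901523
Ratio = 0.298013 / 0.901523 = 0.330566

0.3306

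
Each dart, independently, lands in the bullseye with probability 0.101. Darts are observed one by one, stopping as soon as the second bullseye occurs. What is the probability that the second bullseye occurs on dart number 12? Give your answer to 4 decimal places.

0.0387

Y = trial on which the second success occurs; negative binomial, r=2, p=0.101.
P(Y=12) = C(11,1) · p^2 · (1−p)^10
= 11 · 0.010201 · 0.34482 = 0.038693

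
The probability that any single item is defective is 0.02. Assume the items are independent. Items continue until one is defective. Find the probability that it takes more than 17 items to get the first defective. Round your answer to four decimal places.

0.7093

Y = number of items to the first success; geometric, p = 0.02.
P(Y > 17) = P(first 17 all fail) = (1−p)^17 = 0.709322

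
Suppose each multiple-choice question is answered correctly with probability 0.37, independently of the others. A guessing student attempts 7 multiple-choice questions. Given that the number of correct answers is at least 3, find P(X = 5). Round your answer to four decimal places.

0.1126

X ~ Binomial(7, 0.37). Want P(X=5 | X≥3) = P(X=5) / P(X≥3).
P(X=5) = C(7,5)·0.37^5·0.63^2 = 0.057797
P(X≥3) = 1 − 0.039390 − 0.161936 − 0.285316 = 0.513359
Ratio = 0.057797 / 0.513359 = 0.112587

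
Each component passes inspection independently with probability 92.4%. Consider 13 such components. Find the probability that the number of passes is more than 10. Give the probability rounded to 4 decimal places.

X ~ Binomial(13, 0.924); P(X ≥ 11) = Σ C(13,k) p^k (1−p)^(13−k) over k:
  k=11: C(13,11)·0.924^11·0.076^2 = 0.188848
  k=12: C(13,12)·0.924^12·0.076^1 = 0.382667
  k=13: C(13,13)·0.924^13·0.076^0 = 0.357879
Total = 0.929394

0.9294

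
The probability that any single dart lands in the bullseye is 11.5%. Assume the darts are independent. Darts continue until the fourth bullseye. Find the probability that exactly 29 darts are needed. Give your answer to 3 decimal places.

Y = trial on which the fourth success occurs; negative binomial, r=4, p=0.115.
P(Y=29) = C(28,3) · p^4 · (1−p)^25
= 3276 · 0.0001749 · 0.047161 = 0.02702

0.027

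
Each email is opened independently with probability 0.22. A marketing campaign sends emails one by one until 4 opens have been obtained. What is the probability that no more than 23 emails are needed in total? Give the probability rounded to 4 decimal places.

Finishing within 23 emails ⇔ at least 4 successes in the first 23. With X ~ Binomial(23, 0.22), P(Y ≤ 23) = 1 − P(X ≤ 3).
  k=0: C(23,0)·0.22^0·0.78^23 = 0.003297
  k=1: C(23,1)·0.22^1·0.78^22 = 0.021391
  k=2: C(23,2)·0.22^2·0.78^21 = 0.066367
  k=3: C(23,3)·0.22^3·0.78^20 = 0.131032
1 − 0.222088 = 0.777912

0.7779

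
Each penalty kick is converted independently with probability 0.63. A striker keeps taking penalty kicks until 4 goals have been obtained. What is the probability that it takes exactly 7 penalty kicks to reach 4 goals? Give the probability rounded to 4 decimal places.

0.1596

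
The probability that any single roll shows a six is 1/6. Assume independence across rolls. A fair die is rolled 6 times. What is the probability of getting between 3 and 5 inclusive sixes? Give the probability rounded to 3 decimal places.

0.062

X ~ Binomial(6, 0.166667); P(3 ≤ X ≤ 5) = Σ C(6,k) p^k (1−p)^(6−k) over k:
  k=3: C(6,3)·0.166667^3·0.833333^3 = 0.05358
  k=4: C(6,4)·0.166667^4·0.833333^2 = 0.00804
  k=5: C(6,5)·0.166667^5·0.833333^1 = 0.00064
Total = 0.06226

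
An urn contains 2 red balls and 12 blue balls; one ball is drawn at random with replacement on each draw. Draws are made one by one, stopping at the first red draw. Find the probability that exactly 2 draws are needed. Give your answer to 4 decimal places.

Geometric (trials to first success), p = 0.142857.
P(Y = 2) = (1−p)^1 · p = 0.85714 · 0.142857 = 0.122449

0.1224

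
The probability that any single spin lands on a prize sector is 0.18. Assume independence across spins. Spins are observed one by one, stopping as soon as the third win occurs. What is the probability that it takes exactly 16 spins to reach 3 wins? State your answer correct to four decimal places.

Y = trial on which the third success occurs; negative binomial, r=3, p=0.18.
P(Y=16) = C(15,2) · p^3 · (1−p)^13
= 105 · 0.005832 · 0.075784 = 0.046407

0.0464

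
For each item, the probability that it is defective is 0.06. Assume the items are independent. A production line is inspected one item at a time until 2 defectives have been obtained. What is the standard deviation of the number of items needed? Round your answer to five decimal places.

22.85218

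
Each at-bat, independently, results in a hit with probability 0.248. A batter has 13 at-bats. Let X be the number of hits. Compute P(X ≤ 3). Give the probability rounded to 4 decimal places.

X ~ Binomial(13, 0.248); P(X ≤ 3) = Σ C(13,k) p^k (1−p)^(13−k) over k:
  k=0: C(13,0)·0.248^0·0.752^13 = 0.024594
  k=1: C(13,1)·0.248^1·0.752^12 = 0.105441
  k=2: C(13,2)·0.248^2·0.752^11 = 0.208638
  k=3: C(13,3)·0.248^3·0.752^10 = 0.252290
Total = 0.590963

0.5910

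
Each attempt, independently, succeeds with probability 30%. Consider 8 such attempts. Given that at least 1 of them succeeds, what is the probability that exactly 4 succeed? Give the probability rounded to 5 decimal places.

X ~ Binomial(8, 0.30). Want P(X=4 | X≥1) = P(X=4) / P(X≥1).
P(X=4) = C(8,4)·0.30^4·0.70^4 = 0.1361367
P(X≥1) = 1 − 0.0576480 = 0.9423520
Ratio = 0.1361367 / 0.9423520 = 0.1444648

0.14446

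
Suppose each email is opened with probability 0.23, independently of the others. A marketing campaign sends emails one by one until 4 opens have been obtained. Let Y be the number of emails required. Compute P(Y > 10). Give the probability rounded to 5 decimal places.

0.82060

Needing more than 10 emails ⇔ fewer than 4 successes in the first 10. With X ~ Binomial(10, 0.23), P(Y > 10) = P(X ≤ 3).
  k=0: C(10,0)·0.23^0·0.77^10 = 0.0732668
  k=1: C(10,1)·0.23^1·0.77^9 = 0.2188489
  k=2: C(10,2)·0.23^2·0.77^8 = 0.2941670
  k=3: C(10,3)·0.23^3·0.77^7 = 0.2343149
P(X ≤ 3) = 0.8205976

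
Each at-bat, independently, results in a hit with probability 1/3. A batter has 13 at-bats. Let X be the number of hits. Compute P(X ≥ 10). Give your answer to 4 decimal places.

0.0016

X ~ Binomial(13, 0.333333); P(X ≥ 10) = Σ C(13,k) p^k (1−p)^(13−k) over k:
  k=10: C(13,10)·0.333333^10·0.666667^3 = 0.001435
  k=11: C(13,11)·0.333333^11·0.666667^2 = 0.000196
  k=12: C(13,12)·0.333333^12·0.666667^1 = 0.000016
  k=13: C(13,13)·0.333333^13·0.666667^0 = 0.000001
Total = 0.001648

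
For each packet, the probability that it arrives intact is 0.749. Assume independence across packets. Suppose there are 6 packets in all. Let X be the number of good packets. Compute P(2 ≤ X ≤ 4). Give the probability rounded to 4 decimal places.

0.4637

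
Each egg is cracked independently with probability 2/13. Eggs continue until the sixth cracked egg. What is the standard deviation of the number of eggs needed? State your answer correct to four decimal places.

14.6458

Y = total eggs until the sixth success; negative binomial with r=6, p=0.153846.
SD(Y) = √[r(1−p)/p²] = √(214.500000) = 14.645819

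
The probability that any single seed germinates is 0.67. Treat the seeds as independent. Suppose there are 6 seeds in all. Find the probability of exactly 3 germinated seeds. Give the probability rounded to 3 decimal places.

0.216

X ~ Binomial(n=6, p=0.67).
P(X=3) = C(6,3) · p^3 · (1−p)^3
= 20 · 0.30076 · 0.035937 = 0.21617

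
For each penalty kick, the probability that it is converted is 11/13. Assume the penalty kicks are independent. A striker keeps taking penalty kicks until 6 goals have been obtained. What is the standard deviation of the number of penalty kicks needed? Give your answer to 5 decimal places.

1.13545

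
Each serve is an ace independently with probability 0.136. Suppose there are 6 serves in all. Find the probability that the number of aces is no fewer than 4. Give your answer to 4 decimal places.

X ~ Binomial(6, 0.136); P(X ≥ 4) = Σ C(6,k) p^k (1−p)^(6−k) over k:
  k=4: C(6,4)·0.136^4·0.864^2 = 0.003831
  k=5: C(6,5)·0.136^5·0.864^1 = 0.000241
  k=6: C(6,6)·0.136^6·0.864^0 = 0.000006
Total = 0.004078

0.0041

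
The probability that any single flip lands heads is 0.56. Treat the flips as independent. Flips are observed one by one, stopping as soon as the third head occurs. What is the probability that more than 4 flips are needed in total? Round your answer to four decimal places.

Needing more than 4 flips ⇔ fewer than 3 successes in the first 4. With X ~ Binomial(4, 0.56), P(Y > 4) = P(X ≤ 2).
  k=0: C(4,0)·0.56^0·0.44^4 = 0.037481
  k=1: C(4,1)·0.56^1·0.44^3 = 0.190812
  k=2: C(4,2)·0.56^2·0.44^2 = 0.364278
P(X ≤ 2) = 0.592571

0.5926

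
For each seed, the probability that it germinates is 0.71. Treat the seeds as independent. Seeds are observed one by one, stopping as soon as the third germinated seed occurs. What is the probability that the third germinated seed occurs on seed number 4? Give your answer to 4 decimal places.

Y = trial on which the third success occurs; negative binomial, r=3, p=0.71.
P(Y=4) = C(3,2) · p^3 · (1−p)^1
= 3 · 0.35791 · 0.29 = 0.311383

0.3114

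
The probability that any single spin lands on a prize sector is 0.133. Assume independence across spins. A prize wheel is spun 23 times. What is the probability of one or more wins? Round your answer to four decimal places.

P(at least one) = 1 − P(none) = 1 − (1 − 0.133)^23
= 1 − 0.037535 = 0.962465

0.9625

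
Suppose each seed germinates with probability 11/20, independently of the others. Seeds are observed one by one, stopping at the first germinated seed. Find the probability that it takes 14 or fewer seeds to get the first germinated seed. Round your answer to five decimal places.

0.99999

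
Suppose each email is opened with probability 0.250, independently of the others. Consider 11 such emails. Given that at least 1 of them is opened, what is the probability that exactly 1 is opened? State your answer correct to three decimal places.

0.162

X ~ Binomial(11, 0.25). Want P(X=1 | X≥1) = P(X=1) / P(X≥1).
P(X=1) = C(11,1)·0.25^1·0.75^10 = 0.15486
P(X≥1) = 1 − 0.04224 = 0.95776
Ratio = 0.15486 / 0.95776 = 0.16169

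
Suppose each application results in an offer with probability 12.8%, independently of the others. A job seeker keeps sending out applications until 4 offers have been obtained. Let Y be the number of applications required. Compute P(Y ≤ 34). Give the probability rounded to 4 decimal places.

0.6486

Finishing within 34 applications ⇔ at least 4 successes in the first 34. With X ~ Binomial(34, 0.128), P(Y ≤ 34) = 1 − P(X ≤ 3).
  k=0: C(34,0)·0.128^0·0.872^34 = 0.009496
  k=1: C(34,1)·0.128^1·0.872^33 = 0.047395
  k=2: C(34,2)·0.128^2·0.872^32 = 0.114792
  k=3: C(34,3)·0.128^3·0.872^31 = 0.179735
1 − 0.351418 = 0.648582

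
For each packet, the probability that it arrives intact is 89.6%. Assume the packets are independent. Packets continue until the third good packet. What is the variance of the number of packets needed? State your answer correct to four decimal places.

Y = total packets until the third success; negative binomial with r=3, p=0.896.
Var(Y) = r(1−p)/p² = 3·0.104 / 0.896² = 0.388632

0.3886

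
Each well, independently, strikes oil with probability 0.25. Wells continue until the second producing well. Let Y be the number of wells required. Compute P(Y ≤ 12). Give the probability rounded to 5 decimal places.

Finishing within 12 wells ⇔ at least 2 successes in the first 12. With X ~ Binomial(12, 0.25), P(Y ≤ 12) = 1 − P(X ≤ 1).
  k=0: C(12,0)·0.25^0·0.75^12 = 0.0316764
  k=1: C(12,1)·0.25^1·0.75^11 = 0.1267054
1 − 0.1583818 = 0.8416182

0.84162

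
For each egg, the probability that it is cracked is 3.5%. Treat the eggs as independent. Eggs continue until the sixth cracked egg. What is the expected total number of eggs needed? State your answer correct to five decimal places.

171.42857

Y = total eggs until the sixth success; negative binomial with r=6, p=0.035.
E[Y] = r / p = 6 / 0.035 = 171.4285714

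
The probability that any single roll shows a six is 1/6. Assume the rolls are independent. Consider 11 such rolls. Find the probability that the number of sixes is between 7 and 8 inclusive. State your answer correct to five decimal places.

X ~ Binomial(11, 0.166667); P(7 ≤ X ≤ 8) = Σ C(11,k) p^k (1−p)^(11−k) over k:
  k=7: C(11,7)·0.166667^7·0.833333^4 = 0.0005685
  k=8: C(11,8)·0.166667^8·0.833333^3 = 0.0000568
Total = 0.0006253

0.00063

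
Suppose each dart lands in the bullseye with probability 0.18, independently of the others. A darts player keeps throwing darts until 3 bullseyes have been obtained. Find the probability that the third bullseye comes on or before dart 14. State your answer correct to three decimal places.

Finishing within 14 darts ⇔ at least 3 successes in the first 14. With X ~ Binomial(14, 0.18), P(Y ≤ 14) = 1 − P(X ≤ 2).
  k=0: C(14,0)·0.18^0·0.82^14 = 0.06214
  k=1: C(14,1)·0.18^1·0.82^13 = 0.19098
  k=2: C(14,2)·0.18^2·0.82^12 = 0.27249
1 − 0.52561 = 0.47439

0.474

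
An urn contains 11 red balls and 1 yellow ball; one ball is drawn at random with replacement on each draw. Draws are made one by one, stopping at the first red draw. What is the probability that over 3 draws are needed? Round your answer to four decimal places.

Y = number of draws to the first success; geometric, p = 0.916667.
P(Y > 3) = P(first 3 all fail) = (1−p)^3 = 0.000579

0.0006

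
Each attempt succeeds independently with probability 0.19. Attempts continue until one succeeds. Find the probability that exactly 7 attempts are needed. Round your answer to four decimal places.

Geometric (trials to first success), p = 0.19.
P(Y = 7) = (1−p)^6 · p = 0.28243 · 0.19 = 0.053662

0.0537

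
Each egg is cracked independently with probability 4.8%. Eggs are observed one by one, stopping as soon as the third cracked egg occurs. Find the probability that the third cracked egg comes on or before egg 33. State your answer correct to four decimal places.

0.2098

Finishing within 33 eggs ⇔ at least 3 successes in the first 33. With X ~ Binomial(33, 0.048), P(Y ≤ 33) = 1 − P(X ≤ 2).
  k=0: C(33,0)·0.048^0·0.952^33 = 0.197251
  k=1: C(33,1)·0.048^1·0.952^32 = 0.328199
  k=2: C(33,2)·0.048^2·0.952^31 = 0.264766
1 − 0.790216 = 0.209784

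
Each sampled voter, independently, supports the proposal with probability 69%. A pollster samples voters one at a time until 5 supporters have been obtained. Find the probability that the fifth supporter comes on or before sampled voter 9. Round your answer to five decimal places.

0.88847

Finishing within 9 sampled voters ⇔ at least 5 successes in the first 9. With X ~ Binomial(9, 0.69), P(Y ≤ 9) = 1 − P(X ≤ 4).
  k=0: C(9,0)·0.69^0·0.31^9 = 0.0000264
  k=1: C(9,1)·0.69^1·0.31^8 = 0.0005296
  k=2: C(9,2)·0.69^2·0.31^7 = 0.0047156
  k=3: C(9,3)·0.69^3·0.31^6 = 0.0244904
  k=4: C(9,4)·0.69^4·0.31^5 = 0.0817665
1 − 0.1115286 = 0.8884714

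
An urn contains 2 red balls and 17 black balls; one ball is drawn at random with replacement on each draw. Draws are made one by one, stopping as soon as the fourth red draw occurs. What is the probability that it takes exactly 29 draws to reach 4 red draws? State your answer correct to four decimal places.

Y = trial on which the fourth success occurs; negative binomial, r=4, p=0.105263.
P(Y=29) = C(28,3) · p^4 · (1−p)^25
= 3276 · 0.00012277 · 0.061999 = 0.024936

0.0249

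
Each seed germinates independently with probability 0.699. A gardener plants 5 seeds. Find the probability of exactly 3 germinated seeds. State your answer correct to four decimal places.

0.3094

X ~ Binomial(n=5, p=0.699).
P(X=3) = C(5,3) · p^3 · (1−p)^2
= 10 · 0.34153 · 0.090601 = 0.309431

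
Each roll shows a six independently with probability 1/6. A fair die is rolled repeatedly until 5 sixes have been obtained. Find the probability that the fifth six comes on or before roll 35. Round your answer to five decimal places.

0.71568

Finishing within 35 rolls ⇔ at least 5 successes in the first 35. With X ~ Binomial(35, 0.166667), P(Y ≤ 35) = 1 − P(X ≤ 4).
  k=0: C(35,0)·0.166667^0·0.833333^35 = 0.0016930
  k=1: C(35,1)·0.166667^1·0.833333^34 = 0.0118510
  k=2: C(35,2)·0.166667^2·0.833333^33 = 0.0402933
  k=3: C(35,3)·0.166667^3·0.833333^32 = 0.0886454
  k=4: C(35,4)·0.166667^4·0.833333^31 = 0.1418326
1 − 0.2843153 = 0.7156847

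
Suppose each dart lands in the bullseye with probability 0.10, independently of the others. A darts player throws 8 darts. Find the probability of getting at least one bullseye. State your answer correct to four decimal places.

0.5695

P(at least one) = 1 − P(none) = 1 − (1 − 0.10)^8
= 1 − 0.430467 = 0.569533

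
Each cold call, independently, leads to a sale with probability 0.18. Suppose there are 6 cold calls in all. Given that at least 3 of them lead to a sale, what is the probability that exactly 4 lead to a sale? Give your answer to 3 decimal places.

X ~ Binomial(6, 0.18). Want P(X=4 | X≥3) = P(X=4) / P(X≥3).
P(X=4) = C(6,4)·0.18^4·0.82^2 = 0.01059
P(X≥3) = 1 − 0.30401 − 0.40040 − 0.21973 = 0.07586
Ratio = 0.01059 / 0.07586 = 0.13957

0.140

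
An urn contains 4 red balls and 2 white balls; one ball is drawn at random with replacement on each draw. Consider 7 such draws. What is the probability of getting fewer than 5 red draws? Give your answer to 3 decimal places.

X ~ Binomial(7, 0.666667); P(X ≤ 4) = Σ C(7,k) p^k (1−p)^(7−k) over k:
  k=0: C(7,0)·0.666667^0·0.333333^7 = 0.00046
  k=1: C(7,1)·0.666667^1·0.333333^6 = 0.00640
  k=2: C(7,2)·0.666667^2·0.333333^5 = 0.03841
  k=3: C(7,3)·0.666667^3·0.333333^4 = 0.12803
  k=4: C(7,4)·0.666667^4·0.333333^3 = 0.25606
Total = 0.42936

0.429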